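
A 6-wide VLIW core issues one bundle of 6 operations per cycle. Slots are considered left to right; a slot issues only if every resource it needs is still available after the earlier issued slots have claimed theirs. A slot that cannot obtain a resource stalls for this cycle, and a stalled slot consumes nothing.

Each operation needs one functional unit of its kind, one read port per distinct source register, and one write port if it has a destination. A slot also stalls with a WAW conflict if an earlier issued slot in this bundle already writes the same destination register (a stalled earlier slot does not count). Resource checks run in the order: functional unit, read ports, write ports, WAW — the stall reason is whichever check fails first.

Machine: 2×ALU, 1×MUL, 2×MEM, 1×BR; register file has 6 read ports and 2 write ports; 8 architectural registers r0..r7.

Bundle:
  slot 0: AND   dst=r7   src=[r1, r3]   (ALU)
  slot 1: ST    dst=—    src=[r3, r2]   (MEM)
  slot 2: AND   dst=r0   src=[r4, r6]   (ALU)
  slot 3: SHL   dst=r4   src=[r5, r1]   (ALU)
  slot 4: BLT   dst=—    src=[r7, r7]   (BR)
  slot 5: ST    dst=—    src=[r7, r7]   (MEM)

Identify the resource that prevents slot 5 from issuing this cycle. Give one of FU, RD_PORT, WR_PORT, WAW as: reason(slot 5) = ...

reason(slot 5) = RD_PORT

(0) want 1×ALU +2rd +1wr — yes → AL1|MU1|ME2|BR1|rd4|wr1
(1) want 1×MEM +2rd +0wr — yes → AL1|MU1|ME1|BR1|rd2|wr1
(2) want 1×ALU +2rd +1wr — yes → AL0|MU1|ME1|BR1|rd0|wr0
(3) want 1×ALU +2rd +1wr — FU → AL0|MU1|ME1|BR1|rd0|wr0
(4) want 1×BR +1rd +0wr — RD_PORT → AL0|MU1|ME1|BR1|rd0|wr0
(5) want 1×MEM +1rd +0wr — RD_PORT → AL0|MU1|ME1|BR1|rd0|wr0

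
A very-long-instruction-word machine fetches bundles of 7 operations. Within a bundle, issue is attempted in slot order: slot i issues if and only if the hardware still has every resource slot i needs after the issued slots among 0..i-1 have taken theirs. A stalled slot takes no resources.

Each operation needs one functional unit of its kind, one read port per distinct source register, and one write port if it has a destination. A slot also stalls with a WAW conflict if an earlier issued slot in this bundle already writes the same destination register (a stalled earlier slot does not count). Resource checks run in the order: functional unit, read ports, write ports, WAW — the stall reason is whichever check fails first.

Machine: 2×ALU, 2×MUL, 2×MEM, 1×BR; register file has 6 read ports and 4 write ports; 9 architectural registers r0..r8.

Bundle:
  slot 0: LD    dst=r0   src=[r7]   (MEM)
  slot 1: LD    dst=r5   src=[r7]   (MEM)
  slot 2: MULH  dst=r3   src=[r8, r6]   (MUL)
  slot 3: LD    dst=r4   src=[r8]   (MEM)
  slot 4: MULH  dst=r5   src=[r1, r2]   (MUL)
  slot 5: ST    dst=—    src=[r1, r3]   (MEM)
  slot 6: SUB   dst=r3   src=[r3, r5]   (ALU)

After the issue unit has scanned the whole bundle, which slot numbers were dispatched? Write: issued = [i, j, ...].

  0. MEM→r0 ⇒ go  {2A/2Mu/1Ld/1B | 5r 3w}
  1. MEM→r5 ⇒ go  {2A/2Mu/0Ld/1B | 4r 2w}
  2. MUL→r3 ⇒ go  {2A/1Mu/0Ld/1B | 2r 1w}
  3. MEM→r4 ⇒ no(FU)  {2A/1Mu/0Ld/1B | 2r 1w}
  4. MUL→r5 ⇒ no(WAW)  {2A/1Mu/0Ld/1B | 2r 1w}
  5. MEM ⇒ no(FU)  {2A/1Mu/0Ld/1B | 2r 1w}
  6. ALU→r3 ⇒ no(WAW)  {2A/1Mu/0Ld/1B | 2r 1w}

issued = [0, 1, 2]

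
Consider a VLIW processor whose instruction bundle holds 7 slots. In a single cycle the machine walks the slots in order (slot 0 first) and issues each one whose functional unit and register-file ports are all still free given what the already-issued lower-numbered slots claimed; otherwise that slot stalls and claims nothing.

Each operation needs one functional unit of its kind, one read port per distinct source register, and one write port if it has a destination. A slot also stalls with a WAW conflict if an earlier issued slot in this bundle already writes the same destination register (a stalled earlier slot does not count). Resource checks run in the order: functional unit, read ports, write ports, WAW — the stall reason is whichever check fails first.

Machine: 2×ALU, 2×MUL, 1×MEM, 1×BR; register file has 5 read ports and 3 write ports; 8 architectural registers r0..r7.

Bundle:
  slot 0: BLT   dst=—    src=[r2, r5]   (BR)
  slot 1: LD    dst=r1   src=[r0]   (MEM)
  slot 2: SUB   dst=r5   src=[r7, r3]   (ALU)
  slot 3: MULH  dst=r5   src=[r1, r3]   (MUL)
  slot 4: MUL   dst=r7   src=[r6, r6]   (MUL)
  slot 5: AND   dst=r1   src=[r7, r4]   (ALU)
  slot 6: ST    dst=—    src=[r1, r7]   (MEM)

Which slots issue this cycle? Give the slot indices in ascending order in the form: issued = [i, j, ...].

issued = [0, 1, 2]

  0. BR ⇒ go  {2A/2Mu/1Ld/0B | 3r 3w}
  1. MEM→r1 ⇒ go  {2A/2Mu/0Ld/0B | 2r 2w}
  2. ALU→r5 ⇒ go  {1A/2Mu/0Ld/0B | 0r 1w}
  3. MUL→r5 ⇒ no(RD_PORT)  {1A/2Mu/0Ld/0B | 0r 1w}
  4. MUL→r7 ⇒ no(RD_PORT)  {1A/2Mu/0Ld/0B | 0r 1w}
  5. ALU→r1 ⇒ no(RD_PORT)  {1A/2Mu/0Ld/0B | 0r 1w}
  6. MEM ⇒ no(FU)  {1A/2Mu/0Ld/0B | 0r 1w}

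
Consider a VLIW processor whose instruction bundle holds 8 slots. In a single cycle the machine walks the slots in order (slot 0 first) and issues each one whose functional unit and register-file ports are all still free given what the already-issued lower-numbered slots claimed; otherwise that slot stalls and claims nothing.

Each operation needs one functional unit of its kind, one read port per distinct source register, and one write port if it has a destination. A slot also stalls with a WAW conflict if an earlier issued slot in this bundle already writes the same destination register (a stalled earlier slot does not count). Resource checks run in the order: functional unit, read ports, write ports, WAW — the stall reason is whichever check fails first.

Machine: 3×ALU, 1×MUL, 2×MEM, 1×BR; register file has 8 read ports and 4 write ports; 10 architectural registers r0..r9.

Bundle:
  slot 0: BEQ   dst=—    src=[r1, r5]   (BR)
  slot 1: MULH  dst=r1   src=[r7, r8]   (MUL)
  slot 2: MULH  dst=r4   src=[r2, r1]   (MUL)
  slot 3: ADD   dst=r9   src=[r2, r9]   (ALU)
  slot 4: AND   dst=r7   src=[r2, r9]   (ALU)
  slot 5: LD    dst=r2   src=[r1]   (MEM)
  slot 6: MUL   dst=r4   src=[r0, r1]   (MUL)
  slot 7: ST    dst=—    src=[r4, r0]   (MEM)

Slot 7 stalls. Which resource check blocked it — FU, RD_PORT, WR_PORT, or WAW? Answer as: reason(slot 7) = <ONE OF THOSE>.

reason(slot 7) = RD_PORT

slot 0 (BR): ISSUE — free A3,Mu1,Ld2,B0 rp6 wp4
slot 1 (MUL): ISSUE — free A3,Mu0,Ld2,B0 rp4 wp3
slot 2 (MUL): stall FU — free A3,Mu0,Ld2,B0 rp4 wp3
slot 3 (ALU): ISSUE — free A2,Mu0,Ld2,B0 rp2 wp2
slot 4 (ALU): ISSUE — free A1,Mu0,Ld2,B0 rp0 wp1
slot 5 (MEM): stall RD_PORT — free A1,Mu0,Ld2,B0 rp0 wp1
slot 6 (MUL): stall FU — free A1,Mu0,Ld2,B0 rp0 wp1
slot 7 (MEM): stall RD_PORT — free A1,Mu0,Ld2,B0 rp0 wp1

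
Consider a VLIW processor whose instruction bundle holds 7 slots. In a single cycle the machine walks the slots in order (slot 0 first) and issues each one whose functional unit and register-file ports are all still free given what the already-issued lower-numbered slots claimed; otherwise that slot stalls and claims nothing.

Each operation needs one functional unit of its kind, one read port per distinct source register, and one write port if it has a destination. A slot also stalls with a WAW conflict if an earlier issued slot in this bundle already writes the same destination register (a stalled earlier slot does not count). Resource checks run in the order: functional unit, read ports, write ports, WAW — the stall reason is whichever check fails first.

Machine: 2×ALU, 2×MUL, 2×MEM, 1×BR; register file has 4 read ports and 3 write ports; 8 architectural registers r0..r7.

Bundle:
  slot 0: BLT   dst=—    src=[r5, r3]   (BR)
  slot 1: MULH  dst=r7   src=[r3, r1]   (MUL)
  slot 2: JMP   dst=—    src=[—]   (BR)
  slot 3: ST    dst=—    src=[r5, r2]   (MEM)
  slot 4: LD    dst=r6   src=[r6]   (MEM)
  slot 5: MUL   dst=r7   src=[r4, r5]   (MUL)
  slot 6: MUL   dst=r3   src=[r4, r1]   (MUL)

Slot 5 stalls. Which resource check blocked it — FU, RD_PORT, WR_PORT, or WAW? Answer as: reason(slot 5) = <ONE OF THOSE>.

(0) want 1×BR +2rd +0wr — yes → AL2|MU2|ME2|BR0|rd2|wr3
(1) want 1×MUL +2rd +1wr — yes → AL2|MU1|ME2|BR0|rd0|wr2
(2) want 1×BR +0rd +0wr — FU → AL2|MU1|ME2|BR0|rd0|wr2
(3) want 1×MEM +2rd +0wr — RD_PORT → AL2|MU1|ME2|BR0|rd0|wr2
(4) want 1×MEM +1rd +1wr — RD_PORT → AL2|MU1|ME2|BR0|rd0|wr2
(5) want 1×MUL +2rd +1wr — RD_PORT → AL2|MU1|ME2|BR0|rd0|wr2
(6) want 1×MUL +2rd +1wr — RD_PORT → AL2|MU1|ME2|BR0|rd0|wr2

reason(slot 5) = RD_PORT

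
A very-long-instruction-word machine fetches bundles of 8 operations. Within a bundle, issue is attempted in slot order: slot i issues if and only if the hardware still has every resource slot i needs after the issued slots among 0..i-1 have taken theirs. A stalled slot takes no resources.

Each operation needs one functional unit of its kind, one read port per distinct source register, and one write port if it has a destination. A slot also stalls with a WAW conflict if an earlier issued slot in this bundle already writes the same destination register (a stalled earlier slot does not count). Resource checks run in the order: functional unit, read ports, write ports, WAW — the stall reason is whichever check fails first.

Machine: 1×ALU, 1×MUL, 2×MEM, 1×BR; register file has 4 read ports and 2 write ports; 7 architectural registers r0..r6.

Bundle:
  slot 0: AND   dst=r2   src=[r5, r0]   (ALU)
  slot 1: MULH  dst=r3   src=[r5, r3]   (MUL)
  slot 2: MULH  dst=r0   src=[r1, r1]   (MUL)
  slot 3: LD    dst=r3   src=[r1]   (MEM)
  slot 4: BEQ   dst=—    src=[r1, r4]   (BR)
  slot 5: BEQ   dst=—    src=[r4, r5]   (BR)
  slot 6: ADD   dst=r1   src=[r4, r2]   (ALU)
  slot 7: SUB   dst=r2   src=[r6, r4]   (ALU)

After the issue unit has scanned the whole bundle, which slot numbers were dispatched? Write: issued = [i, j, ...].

  0. ALU→r2 ⇒ go  {0A/1Mu/2Ld/1B | 2r 1w}
  1. MUL→r3 ⇒ go  {0A/0Mu/2Ld/1B | 0r 0w}
  2. MUL→r0 ⇒ no(FU)  {0A/0Mu/2Ld/1B | 0r 0w}
  3. MEM→r3 ⇒ no(RD_PORT)  {0A/0Mu/2Ld/1B | 0r 0w}
  4. BR ⇒ no(RD_PORT)  {0A/0Mu/2Ld/1B | 0r 0w}
  5. BR ⇒ no(RD_PORT)  {0A/0Mu/2Ld/1B | 0r 0w}
  6. ALU→r1 ⇒ no(FU)  {0A/0Mu/2Ld/1B | 0r 0w}
  7. ALU→r2 ⇒ no(FU)  {0A/0Mu/2Ld/1B | 0r 0w}

issued = [0, 1]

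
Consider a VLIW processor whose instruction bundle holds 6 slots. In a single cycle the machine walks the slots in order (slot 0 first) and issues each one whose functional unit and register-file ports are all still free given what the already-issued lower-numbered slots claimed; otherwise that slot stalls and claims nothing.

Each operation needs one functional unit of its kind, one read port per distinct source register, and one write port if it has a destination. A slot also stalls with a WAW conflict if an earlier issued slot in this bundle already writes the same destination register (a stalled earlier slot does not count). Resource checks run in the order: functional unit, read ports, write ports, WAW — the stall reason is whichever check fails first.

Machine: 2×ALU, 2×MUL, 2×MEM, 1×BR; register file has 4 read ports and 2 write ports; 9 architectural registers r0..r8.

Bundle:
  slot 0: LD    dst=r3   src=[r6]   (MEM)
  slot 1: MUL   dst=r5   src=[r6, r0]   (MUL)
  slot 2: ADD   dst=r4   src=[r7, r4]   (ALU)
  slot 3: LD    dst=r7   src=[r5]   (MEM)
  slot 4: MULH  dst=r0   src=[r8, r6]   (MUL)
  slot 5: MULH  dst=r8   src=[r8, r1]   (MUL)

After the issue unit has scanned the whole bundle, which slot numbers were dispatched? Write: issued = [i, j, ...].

issued = [0, 1]

  0. MEM→r3 ⇒ go  {2A/2Mu/1Ld/1B | 3r 1w}
  1. MUL→r5 ⇒ go  {2A/1Mu/1Ld/1B | 1r 0w}
  2. ALU→r4 ⇒ no(RD_PORT)  {2A/1Mu/1Ld/1B | 1r 0w}
  3. MEM→r7 ⇒ no(WR_PORT)  {2A/1Mu/1Ld/1B | 1r 0w}
  4. MUL→r0 ⇒ no(RD_PORT)  {2A/1Mu/1Ld/1B | 1r 0w}
  5. MUL→r8 ⇒ no(RD_PORT)  {2A/1Mu/1Ld/1B | 1r 0w}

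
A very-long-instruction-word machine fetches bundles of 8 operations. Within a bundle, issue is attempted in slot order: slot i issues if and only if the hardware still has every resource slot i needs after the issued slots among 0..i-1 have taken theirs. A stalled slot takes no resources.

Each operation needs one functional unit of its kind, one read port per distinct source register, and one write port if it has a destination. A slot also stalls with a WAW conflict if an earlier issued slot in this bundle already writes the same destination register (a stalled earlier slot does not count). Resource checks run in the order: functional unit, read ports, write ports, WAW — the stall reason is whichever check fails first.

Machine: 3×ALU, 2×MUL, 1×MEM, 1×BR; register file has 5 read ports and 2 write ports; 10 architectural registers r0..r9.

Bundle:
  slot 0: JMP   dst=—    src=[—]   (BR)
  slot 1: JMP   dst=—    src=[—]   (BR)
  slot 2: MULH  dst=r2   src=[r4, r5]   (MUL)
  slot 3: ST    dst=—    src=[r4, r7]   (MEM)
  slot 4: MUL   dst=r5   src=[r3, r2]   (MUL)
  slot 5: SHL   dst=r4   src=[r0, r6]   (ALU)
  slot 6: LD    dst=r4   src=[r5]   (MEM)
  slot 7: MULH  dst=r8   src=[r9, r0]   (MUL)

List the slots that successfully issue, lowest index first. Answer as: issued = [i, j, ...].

#0 BR src=- dispatched  <A:3 Mu:2 Ld:1 B:0 rd:5 wr:2>
#1 BR src=- held:FU  <A:3 Mu:2 Ld:1 B:0 rd:5 wr:2>
#2 MUL src=r4,r5 dispatched  <A:3 Mu:1 Ld:1 B:0 rd:3 wr:1>
#3 MEM src=r4,r7 dispatched  <A:3 Mu:1 Ld:0 B:0 rd:1 wr:1>
#4 MUL src=r3,r2 held:RD_PORT  <A:3 Mu:1 Ld:0 B:0 rd:1 wr:1>
#5 ALU src=r0,r6 held:RD_PORT  <A:3 Mu:1 Ld:0 B:0 rd:1 wr:1>
#6 MEM src=r5 held:FU  <A:3 Mu:1 Ld:0 B:0 rd:1 wr:1>
#7 MUL src=r9,r0 held:RD_PORT  <A:3 Mu:1 Ld:0 B:0 rd:1 wr:1>

issued = [0, 2, 3]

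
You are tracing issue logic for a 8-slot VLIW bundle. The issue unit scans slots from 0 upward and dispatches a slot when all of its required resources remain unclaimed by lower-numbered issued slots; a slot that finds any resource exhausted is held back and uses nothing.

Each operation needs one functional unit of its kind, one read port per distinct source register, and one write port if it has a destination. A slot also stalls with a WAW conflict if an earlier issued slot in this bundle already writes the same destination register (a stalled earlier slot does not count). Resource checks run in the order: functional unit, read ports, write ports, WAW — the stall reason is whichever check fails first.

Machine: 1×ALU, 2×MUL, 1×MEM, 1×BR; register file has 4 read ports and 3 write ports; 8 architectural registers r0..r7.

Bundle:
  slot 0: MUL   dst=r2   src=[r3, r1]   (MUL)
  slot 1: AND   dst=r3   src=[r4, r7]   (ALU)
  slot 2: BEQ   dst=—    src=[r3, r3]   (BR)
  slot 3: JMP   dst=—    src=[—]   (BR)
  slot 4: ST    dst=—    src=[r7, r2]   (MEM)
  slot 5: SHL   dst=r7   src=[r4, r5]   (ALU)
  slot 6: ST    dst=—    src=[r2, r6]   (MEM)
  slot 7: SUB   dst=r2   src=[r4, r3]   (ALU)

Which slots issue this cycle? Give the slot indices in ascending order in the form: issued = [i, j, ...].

issued = [0, 1, 3]

(0) want 1×MUL +2rd +1wr — yes → AL1|MU1|ME1|BR1|rd2|wr2
(1) want 1×ALU +2rd +1wr — yes → AL0|MU1|ME1|BR1|rd0|wr1
(2) want 1×BR +1rd +0wr — RD_PORT → AL0|MU1|ME1|BR1|rd0|wr1
(3) want 1×BR +0rd +0wr — yes → AL0|MU1|ME1|BR0|rd0|wr1
(4) want 1×MEM +2rd +0wr — RD_PORT → AL0|MU1|ME1|BR0|rd0|wr1
(5) want 1×ALU +2rd +1wr — FU → AL0|MU1|ME1|BR0|rd0|wr1
(6) want 1×MEM +2rd +0wr — RD_PORT → AL0|MU1|ME1|BR0|rd0|wr1
(7) want 1×ALU +2rd +1wr — FU → AL0|MU1|ME1|BR0|rd0|wr1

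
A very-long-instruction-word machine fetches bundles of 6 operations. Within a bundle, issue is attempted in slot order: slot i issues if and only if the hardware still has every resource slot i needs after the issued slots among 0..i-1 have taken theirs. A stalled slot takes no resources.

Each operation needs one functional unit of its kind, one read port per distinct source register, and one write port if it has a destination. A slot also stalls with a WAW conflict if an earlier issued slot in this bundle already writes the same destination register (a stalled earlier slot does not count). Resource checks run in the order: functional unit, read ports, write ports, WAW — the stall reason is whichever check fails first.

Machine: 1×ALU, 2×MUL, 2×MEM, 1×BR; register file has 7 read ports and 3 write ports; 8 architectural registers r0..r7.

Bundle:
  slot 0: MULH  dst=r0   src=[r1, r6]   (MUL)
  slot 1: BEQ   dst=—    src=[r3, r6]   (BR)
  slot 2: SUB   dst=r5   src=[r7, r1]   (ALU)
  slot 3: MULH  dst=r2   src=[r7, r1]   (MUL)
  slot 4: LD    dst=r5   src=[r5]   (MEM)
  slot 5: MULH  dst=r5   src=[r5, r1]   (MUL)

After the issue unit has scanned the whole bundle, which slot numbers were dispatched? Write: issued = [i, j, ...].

issued = [0, 1, 2]

[0] MUL needs rd=2 wr=1: ok; after: ALU=1 MUL=1 MEM=2 BR=1, R=5, W=2
[1] BR needs rd=2 wr=0: ok; after: ALU=1 MUL=1 MEM=2 BR=0, R=3, W=2
[2] ALU needs rd=2 wr=1: ok; after: ALU=0 MUL=1 MEM=2 BR=0, R=1, W=1
[3] MUL needs rd=2 wr=1: RD_PORT; after: ALU=0 MUL=1 MEM=2 BR=0, R=1, W=1
[4] MEM needs rd=1 wr=1: WAW; after: ALU=0 MUL=1 MEM=2 BR=0, R=1, W=1
[5] MUL needs rd=2 wr=1: RD_PORT; after: ALU=0 MUL=1 MEM=2 BR=0, R=1, W=1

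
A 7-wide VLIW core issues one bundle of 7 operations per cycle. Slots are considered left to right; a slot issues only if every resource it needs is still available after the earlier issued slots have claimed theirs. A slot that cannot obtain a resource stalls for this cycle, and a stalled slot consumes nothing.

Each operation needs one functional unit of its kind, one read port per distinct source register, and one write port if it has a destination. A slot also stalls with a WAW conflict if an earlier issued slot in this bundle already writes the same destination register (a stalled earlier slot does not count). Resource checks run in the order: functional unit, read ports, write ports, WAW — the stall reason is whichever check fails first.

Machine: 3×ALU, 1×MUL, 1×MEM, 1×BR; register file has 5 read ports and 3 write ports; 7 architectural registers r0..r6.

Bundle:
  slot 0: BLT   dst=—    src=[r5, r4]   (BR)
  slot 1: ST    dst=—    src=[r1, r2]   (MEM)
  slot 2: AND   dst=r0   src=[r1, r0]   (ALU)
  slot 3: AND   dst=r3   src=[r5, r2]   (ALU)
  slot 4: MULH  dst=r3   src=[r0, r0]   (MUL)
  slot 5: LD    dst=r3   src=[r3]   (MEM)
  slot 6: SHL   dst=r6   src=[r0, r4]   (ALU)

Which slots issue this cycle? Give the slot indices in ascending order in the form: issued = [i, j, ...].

issued = [0, 1, 4]

slot 0 (BR): ISSUE — free A3,Mu1,Ld1,B0 rp3 wp3
slot 1 (MEM): ISSUE — free A3,Mu1,Ld0,B0 rp1 wp3
slot 2 (ALU): stall RD_PORT — free A3,Mu1,Ld0,B0 rp1 wp3
slot 3 (ALU): stall RD_PORT — free A3,Mu1,Ld0,B0 rp1 wp3
slot 4 (MUL): ISSUE — free A3,Mu0,Ld0,B0 rp0 wp2
slot 5 (MEM): stall FU — free A3,Mu0,Ld0,B0 rp0 wp2
slot 6 (ALU): stall RD_PORT — free A3,Mu0,Ld0,B0 rp0 wp2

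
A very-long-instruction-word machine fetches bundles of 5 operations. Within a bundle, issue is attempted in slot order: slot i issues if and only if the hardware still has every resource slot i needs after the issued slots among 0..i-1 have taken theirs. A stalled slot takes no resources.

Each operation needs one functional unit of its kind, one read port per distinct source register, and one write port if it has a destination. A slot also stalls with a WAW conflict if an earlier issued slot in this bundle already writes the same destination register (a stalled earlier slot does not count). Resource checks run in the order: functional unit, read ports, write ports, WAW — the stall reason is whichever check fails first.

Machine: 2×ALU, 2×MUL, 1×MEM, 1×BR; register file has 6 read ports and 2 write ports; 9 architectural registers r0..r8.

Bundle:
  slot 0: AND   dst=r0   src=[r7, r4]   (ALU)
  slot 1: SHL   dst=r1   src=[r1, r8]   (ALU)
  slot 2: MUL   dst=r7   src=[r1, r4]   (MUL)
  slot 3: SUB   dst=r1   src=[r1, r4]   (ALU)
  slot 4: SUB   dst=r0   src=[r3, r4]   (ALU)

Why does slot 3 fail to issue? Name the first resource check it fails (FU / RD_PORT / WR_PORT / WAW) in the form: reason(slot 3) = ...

reason(slot 3) = FU

#0 ALU src=r7,r4 dispatched  <A:1 Mu:2 Ld:1 B:1 rd:4 wr:1>
#1 ALU src=r1,r8 dispatched  <A:0 Mu:2 Ld:1 B:1 rd:2 wr:0>
#2 MUL src=r1,r4 held:WR_PORT  <A:0 Mu:2 Ld:1 B:1 rd:2 wr:0>
#3 ALU src=r1,r4 held:FU  <A:0 Mu:2 Ld:1 B:1 rd:2 wr:0>
#4 ALU src=r3,r4 held:FU  <A:0 Mu:2 Ld:1 B:1 rd:2 wr:0>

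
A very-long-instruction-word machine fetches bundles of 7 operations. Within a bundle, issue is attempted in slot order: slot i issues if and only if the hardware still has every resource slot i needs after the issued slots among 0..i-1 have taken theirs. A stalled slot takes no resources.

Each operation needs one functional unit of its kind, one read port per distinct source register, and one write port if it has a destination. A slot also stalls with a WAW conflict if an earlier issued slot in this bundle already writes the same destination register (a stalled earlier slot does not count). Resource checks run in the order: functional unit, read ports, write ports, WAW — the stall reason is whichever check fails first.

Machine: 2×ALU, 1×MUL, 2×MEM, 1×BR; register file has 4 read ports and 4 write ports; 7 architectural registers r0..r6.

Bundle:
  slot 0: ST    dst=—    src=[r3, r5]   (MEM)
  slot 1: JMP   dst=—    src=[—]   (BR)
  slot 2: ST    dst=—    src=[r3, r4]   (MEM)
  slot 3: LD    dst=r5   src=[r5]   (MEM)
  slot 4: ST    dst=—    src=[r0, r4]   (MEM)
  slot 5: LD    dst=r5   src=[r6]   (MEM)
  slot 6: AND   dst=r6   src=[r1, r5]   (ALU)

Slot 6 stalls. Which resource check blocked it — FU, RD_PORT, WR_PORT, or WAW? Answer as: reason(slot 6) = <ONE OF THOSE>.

slot 0 (MEM): ISSUE — free A2,Mu1,Ld1,B1 rp2 wp4
slot 1 (BR): ISSUE — free A2,Mu1,Ld1,B0 rp2 wp4
slot 2 (MEM): ISSUE — free A2,Mu1,Ld0,B0 rp0 wp4
slot 3 (MEM): stall FU — free A2,Mu1,Ld0,B0 rp0 wp4
slot 4 (MEM): stall FU — free A2,Mu1,Ld0,B0 rp0 wp4
slot 5 (MEM): stall FU — free A2,Mu1,Ld0,B0 rp0 wp4
slot 6 (ALU): stall RD_PORT — free A2,Mu1,Ld0,B0 rp0 wp4

reason(slot 6) = RD_PORT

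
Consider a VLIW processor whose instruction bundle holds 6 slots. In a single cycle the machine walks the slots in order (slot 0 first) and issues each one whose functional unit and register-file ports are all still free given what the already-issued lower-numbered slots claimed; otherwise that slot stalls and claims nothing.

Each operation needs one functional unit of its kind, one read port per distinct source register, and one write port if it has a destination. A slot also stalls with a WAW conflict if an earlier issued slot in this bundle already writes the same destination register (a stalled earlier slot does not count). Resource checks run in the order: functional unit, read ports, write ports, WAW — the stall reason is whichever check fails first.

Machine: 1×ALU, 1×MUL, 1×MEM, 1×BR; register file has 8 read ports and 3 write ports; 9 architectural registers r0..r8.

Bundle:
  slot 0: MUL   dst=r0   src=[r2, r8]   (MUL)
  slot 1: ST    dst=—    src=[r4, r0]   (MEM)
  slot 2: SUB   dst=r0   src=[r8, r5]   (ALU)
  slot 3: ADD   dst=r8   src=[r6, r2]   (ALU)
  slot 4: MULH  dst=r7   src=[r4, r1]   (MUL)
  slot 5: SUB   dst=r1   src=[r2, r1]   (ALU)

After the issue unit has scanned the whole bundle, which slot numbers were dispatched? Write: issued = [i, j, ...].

issued = [0, 1, 3]

slot 0 (MUL): ISSUE — free A1,Mu0,Ld1,B1 rp6 wp2
slot 1 (MEM): ISSUE — free A1,Mu0,Ld0,B1 rp4 wp2
slot 2 (ALU): stall WAW — free A1,Mu0,Ld0,B1 rp4 wp2
slot 3 (ALU): ISSUE — free A0,Mu0,Ld0,B1 rp2 wp1
slot 4 (MUL): stall FU — free A0,Mu0,Ld0,B1 rp2 wp1
slot 5 (ALU): stall FU — free A0,Mu0,Ld0,B1 rp2 wp1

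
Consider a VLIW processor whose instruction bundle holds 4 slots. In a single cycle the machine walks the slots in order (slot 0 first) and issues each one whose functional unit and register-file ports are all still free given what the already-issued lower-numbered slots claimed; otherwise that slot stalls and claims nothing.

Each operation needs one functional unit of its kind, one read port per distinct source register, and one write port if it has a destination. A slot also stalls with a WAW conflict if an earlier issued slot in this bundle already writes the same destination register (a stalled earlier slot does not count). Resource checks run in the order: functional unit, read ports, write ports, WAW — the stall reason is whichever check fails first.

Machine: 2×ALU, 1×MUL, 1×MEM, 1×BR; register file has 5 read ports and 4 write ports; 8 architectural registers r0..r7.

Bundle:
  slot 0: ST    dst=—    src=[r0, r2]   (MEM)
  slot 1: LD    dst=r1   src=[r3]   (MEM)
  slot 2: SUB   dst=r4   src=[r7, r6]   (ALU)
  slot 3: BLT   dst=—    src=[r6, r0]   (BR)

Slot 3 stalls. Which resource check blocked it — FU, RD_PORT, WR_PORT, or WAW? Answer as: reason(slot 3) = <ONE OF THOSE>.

reason(slot 3) = RD_PORT

  0. MEM ⇒ go  {2A/1Mu/0Ld/1B | 3r 4w}
  1. MEM→r1 ⇒ no(FU)  {2A/1Mu/0Ld/1B | 3r 4w}
  2. ALU→r4 ⇒ go  {1A/1Mu/0Ld/1B | 1r 3w}
  3. BR ⇒ no(RD_PORT)  {1A/1Mu/0Ld/1B | 1r 3w}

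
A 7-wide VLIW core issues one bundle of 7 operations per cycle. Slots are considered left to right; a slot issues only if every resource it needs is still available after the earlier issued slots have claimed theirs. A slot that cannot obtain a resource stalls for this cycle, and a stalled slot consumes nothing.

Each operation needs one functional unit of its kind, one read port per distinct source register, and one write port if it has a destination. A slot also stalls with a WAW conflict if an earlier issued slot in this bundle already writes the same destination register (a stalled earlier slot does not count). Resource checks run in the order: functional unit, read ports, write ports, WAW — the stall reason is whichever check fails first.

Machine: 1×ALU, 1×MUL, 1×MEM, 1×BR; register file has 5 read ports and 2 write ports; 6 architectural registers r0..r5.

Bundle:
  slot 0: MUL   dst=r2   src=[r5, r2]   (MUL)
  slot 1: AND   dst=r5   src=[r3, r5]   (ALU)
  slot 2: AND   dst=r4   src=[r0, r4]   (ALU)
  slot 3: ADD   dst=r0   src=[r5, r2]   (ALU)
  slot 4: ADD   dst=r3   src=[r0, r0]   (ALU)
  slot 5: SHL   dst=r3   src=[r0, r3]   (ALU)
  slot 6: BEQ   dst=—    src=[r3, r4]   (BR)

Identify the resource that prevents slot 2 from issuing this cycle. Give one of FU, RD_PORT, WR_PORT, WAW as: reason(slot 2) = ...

[0] MUL needs rd=2 wr=1: ok; after: ALU=1 MUL=0 MEM=1 BR=1, R=3, W=1
[1] ALU needs rd=2 wr=1: ok; after: ALU=0 MUL=0 MEM=1 BR=1, R=1, W=0
[2] ALU needs rd=2 wr=1: FU; after: ALU=0 MUL=0 MEM=1 BR=1, R=1, W=0
[3] ALU needs rd=2 wr=1: FU; after: ALU=0 MUL=0 MEM=1 BR=1, R=1, W=0
[4] ALU needs rd=1 wr=1: FU; after: ALU=0 MUL=0 MEM=1 BR=1, R=1, W=0
[5] ALU needs rd=2 wr=1: FU; after: ALU=0 MUL=0 MEM=1 BR=1, R=1, W=0
[6] BR needs rd=2 wr=0: RD_PORT; after: ALU=0 MUL=0 MEM=1 BR=1, R=1, W=0

reason(slot 2) = FU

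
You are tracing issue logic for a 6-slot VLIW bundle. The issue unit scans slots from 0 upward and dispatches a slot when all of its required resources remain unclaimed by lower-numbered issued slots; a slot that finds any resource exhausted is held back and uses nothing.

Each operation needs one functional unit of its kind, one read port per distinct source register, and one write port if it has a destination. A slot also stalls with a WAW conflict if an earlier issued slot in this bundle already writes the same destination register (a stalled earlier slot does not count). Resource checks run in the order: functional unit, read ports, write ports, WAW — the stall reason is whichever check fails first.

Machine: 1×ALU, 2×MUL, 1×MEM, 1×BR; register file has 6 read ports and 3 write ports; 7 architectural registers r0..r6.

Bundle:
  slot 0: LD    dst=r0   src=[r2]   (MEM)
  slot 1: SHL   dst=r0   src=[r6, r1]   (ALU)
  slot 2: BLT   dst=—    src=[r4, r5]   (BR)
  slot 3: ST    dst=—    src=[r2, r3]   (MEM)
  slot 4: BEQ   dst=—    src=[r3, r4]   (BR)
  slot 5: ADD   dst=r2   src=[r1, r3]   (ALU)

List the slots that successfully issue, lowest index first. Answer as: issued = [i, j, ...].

slot 0 (MEM): ISSUE — free A1,Mu2,Ld0,B1 rp5 wp2
slot 1 (ALU): stall WAW — free A1,Mu2,Ld0,B1 rp5 wp2
slot 2 (BR): ISSUE — free A1,Mu2,Ld0,B0 rp3 wp2
slot 3 (MEM): stall FU — free A1,Mu2,Ld0,B0 rp3 wp2
slot 4 (BR): stall FU — free A1,Mu2,Ld0,B0 rp3 wp2
slot 5 (ALU): ISSUE — free A0,Mu2,Ld0,B0 rp1 wp1

issued = [0, 2, 5]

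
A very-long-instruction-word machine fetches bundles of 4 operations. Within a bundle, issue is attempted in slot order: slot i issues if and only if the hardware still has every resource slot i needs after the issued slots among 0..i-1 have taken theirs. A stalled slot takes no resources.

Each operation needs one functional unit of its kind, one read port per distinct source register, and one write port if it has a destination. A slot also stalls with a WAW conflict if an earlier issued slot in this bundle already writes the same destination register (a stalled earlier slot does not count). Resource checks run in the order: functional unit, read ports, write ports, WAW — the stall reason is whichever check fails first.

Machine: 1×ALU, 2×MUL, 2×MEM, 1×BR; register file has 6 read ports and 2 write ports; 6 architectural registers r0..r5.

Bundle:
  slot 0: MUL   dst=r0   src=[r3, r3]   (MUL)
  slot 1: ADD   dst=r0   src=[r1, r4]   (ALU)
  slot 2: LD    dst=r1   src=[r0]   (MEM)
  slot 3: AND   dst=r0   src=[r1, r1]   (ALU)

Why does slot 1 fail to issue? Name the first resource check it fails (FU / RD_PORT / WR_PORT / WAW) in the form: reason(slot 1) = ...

reason(slot 1) = WAW

(0) want 1×MUL +1rd +1wr — yes → AL1|MU1|ME2|BR1|rd5|wr1
(1) want 1×ALU +2rd +1wr — WAW → AL1|MU1|ME2|BR1|rd5|wr1
(2) want 1×MEM +1rd +1wr — yes → AL1|MU1|ME1|BR1|rd4|wr0
(3) want 1×ALU +1rd +1wr — WR_PORT → AL1|MU1|ME1|BR1|rd4|wr0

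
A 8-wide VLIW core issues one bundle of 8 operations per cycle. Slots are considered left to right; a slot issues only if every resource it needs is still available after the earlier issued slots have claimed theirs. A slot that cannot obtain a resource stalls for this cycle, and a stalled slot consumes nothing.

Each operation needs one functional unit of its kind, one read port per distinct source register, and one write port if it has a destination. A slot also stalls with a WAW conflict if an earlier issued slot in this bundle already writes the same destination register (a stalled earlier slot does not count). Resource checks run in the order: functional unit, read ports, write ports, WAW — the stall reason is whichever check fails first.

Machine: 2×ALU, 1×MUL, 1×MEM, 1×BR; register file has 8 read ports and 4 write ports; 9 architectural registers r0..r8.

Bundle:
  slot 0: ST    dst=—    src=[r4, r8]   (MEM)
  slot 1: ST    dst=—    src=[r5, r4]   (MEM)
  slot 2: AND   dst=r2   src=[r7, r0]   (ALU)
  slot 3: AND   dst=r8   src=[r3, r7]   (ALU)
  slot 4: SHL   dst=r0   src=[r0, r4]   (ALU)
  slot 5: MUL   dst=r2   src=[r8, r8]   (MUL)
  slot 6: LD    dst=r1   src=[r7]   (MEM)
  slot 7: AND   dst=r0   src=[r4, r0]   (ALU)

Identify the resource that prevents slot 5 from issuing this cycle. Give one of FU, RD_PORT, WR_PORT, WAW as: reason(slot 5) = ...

[0] MEM needs rd=2 wr=0: ok; after: ALU=2 MUL=1 MEM=0 BR=1, R=6, W=4
[1] MEM needs rd=2 wr=0: FU; after: ALU=2 MUL=1 MEM=0 BR=1, R=6, W=4
[2] ALU needs rd=2 wr=1: ok; after: ALU=1 MUL=1 MEM=0 BR=1, R=4, W=3
[3] ALU needs rd=2 wr=1: ok; after: ALU=0 MUL=1 MEM=0 BR=1, R=2, W=2
[4] ALU needs rd=2 wr=1: FU; after: ALU=0 MUL=1 MEM=0 BR=1, R=2, W=2
[5] MUL needs rd=1 wr=1: WAW; after: ALU=0 MUL=1 MEM=0 BR=1, R=2, W=2
[6] MEM needs rd=1 wr=1: FU; after: ALU=0 MUL=1 MEM=0 BR=1, R=2, W=2
[7] ALU needs rd=2 wr=1: FU; after: ALU=0 MUL=1 MEM=0 BR=1, R=2, W=2

reason(slot 5) = WAW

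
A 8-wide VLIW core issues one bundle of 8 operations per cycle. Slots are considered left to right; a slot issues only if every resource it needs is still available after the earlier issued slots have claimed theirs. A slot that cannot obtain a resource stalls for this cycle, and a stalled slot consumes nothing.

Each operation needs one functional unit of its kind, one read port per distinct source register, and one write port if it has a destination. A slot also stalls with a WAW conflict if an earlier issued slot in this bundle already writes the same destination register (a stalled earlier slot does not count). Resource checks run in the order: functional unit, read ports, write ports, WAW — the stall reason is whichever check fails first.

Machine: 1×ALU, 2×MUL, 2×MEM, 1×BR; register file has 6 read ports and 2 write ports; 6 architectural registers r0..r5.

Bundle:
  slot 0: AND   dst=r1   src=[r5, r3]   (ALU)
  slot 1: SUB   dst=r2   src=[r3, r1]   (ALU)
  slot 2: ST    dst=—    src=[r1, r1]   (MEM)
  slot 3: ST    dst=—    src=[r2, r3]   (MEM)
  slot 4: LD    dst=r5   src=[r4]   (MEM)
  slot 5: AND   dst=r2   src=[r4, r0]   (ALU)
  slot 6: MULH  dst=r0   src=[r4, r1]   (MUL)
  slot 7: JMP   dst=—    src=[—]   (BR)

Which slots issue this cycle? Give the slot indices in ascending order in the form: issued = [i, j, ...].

(0) want 1×ALU +2rd +1wr — yes → AL0|MU2|ME2|BR1|rd4|wr1
(1) want 1×ALU +2rd +1wr — FU → AL0|MU2|ME2|BR1|rd4|wr1
(2) want 1×MEM +1rd +0wr — yes → AL0|MU2|ME1|BR1|rd3|wr1
(3) want 1×MEM +2rd +0wr — yes → AL0|MU2|ME0|BR1|rd1|wr1
(4) want 1×MEM +1rd +1wr — FU → AL0|MU2|ME0|BR1|rd1|wr1
(5) want 1×ALU +2rd +1wr — FU → AL0|MU2|ME0|BR1|rd1|wr1
(6) want 1×MUL +2rd +1wr — RD_PORT → AL0|MU2|ME0|BR1|rd1|wr1
(7) want 1×BR +0rd +0wr — yes → AL0|MU2|ME0|BR0|rd1|wr1

issued = [0, 2, 3, 7]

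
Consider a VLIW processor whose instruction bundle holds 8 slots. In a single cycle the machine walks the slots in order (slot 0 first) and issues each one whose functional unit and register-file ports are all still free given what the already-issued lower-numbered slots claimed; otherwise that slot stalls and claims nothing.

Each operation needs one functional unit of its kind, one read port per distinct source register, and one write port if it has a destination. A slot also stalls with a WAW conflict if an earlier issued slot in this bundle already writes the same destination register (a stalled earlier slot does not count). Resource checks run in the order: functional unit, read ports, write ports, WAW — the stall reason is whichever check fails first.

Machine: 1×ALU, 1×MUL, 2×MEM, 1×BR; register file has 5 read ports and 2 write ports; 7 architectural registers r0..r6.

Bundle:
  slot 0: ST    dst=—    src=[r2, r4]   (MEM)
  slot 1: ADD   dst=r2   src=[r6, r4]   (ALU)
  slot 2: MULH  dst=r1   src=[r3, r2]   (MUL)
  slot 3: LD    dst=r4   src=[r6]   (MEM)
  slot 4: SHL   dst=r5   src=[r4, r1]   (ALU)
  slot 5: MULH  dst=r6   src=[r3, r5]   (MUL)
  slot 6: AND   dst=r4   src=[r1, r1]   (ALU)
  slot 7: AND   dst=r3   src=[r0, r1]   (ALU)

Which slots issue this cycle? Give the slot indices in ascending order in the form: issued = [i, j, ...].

issued = [0, 1, 3]

  0. MEM ⇒ go  {1A/1Mu/1Ld/1B | 3r 2w}
  1. ALU→r2 ⇒ go  {0A/1Mu/1Ld/1B | 1r 1w}
  2. MUL→r1 ⇒ no(RD_PORT)  {0A/1Mu/1Ld/1B | 1r 1w}
  3. MEM→r4 ⇒ go  {0A/1Mu/0Ld/1B | 0r 0w}
  4. ALU→r5 ⇒ no(FU)  {0A/1Mu/0Ld/1B | 0r 0w}
  5. MUL→r6 ⇒ no(RD_PORT)  {0A/1Mu/0Ld/1B | 0r 0w}
  6. ALU→r4 ⇒ no(FU)  {0A/1Mu/0Ld/1B | 0r 0w}
  7. ALU→r3 ⇒ no(FU)  {0A/1Mu/0Ld/1B | 0r 0w}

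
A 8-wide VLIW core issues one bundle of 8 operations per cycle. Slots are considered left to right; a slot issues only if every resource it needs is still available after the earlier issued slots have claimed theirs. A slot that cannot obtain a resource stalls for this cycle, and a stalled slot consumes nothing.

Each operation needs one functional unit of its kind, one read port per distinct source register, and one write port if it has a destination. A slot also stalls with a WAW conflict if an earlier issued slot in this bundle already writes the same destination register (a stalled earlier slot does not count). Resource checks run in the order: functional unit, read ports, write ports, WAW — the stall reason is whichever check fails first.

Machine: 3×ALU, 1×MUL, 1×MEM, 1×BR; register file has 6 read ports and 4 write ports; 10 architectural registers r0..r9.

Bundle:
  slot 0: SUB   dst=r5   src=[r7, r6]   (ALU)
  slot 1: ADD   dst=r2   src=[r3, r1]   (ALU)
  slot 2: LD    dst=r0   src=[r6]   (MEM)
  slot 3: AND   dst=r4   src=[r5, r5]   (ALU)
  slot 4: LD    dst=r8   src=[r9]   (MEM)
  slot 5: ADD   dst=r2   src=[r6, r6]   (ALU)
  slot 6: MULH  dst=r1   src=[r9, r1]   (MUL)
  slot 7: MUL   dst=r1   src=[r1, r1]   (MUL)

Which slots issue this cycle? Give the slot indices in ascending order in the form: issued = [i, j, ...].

issued = [0, 1, 2, 3]

[0] ALU needs rd=2 wr=1: ok; after: ALU=2 MUL=1 MEM=1 BR=1, R=4, W=3
[1] ALU needs rd=2 wr=1: ok; after: ALU=1 MUL=1 MEM=1 BR=1, R=2, W=2
[2] MEM needs rd=1 wr=1: ok; after: ALU=1 MUL=1 MEM=0 BR=1, R=1, W=1
[3] ALU needs rd=1 wr=1: ok; after: ALU=0 MUL=1 MEM=0 BR=1, R=0, W=0
[4] MEM needs rd=1 wr=1: FU; after: ALU=0 MUL=1 MEM=0 BR=1, R=0, W=0
[5] ALU needs rd=1 wr=1: FU; after: ALU=0 MUL=1 MEM=0 BR=1, R=0, W=0
[6] MUL needs rd=2 wr=1: RD_PORT; after: ALU=0 MUL=1 MEM=0 BR=1, R=0, W=0
[7] MUL needs rd=1 wr=1: RD_PORT; after: ALU=0 MUL=1 MEM=0 BR=1, R=0, W=0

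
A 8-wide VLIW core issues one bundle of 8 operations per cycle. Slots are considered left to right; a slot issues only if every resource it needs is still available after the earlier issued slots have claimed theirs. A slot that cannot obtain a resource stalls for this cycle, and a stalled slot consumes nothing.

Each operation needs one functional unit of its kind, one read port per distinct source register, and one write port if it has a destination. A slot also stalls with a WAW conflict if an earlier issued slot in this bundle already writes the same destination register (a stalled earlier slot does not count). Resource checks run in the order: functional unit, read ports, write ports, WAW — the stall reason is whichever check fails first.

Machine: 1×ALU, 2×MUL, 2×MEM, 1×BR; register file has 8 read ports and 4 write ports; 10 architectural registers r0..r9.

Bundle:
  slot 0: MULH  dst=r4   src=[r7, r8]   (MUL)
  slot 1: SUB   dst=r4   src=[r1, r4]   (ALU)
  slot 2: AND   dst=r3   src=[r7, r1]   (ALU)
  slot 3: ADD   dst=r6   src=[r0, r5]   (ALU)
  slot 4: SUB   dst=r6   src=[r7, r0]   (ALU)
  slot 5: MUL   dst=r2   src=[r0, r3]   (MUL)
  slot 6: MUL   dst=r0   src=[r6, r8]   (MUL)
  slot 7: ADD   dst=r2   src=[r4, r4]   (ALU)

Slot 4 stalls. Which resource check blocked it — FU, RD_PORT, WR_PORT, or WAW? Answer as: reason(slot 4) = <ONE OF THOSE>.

  0. MUL→r4 ⇒ go  {1A/1Mu/2Ld/1B | 6r 3w}
  1. ALU→r4 ⇒ no(WAW)  {1A/1Mu/2Ld/1B | 6r 3w}
  2. ALU→r3 ⇒ go  {0A/1Mu/2Ld/1B | 4r 2w}
  3. ALU→r6 ⇒ no(FU)  {0A/1Mu/2Ld/1B | 4r 2w}
  4. ALU→r6 ⇒ no(FU)  {0A/1Mu/2Ld/1B | 4r 2w}
  5. MUL→r2 ⇒ go  {0A/0Mu/2Ld/1B | 2r 1w}
  6. MUL→r0 ⇒ no(FU)  {0A/0Mu/2Ld/1B | 2r 1w}
  7. ALU→r2 ⇒ no(FU)  {0A/0Mu/2Ld/1B | 2r 1w}

reason(slot 4) = FU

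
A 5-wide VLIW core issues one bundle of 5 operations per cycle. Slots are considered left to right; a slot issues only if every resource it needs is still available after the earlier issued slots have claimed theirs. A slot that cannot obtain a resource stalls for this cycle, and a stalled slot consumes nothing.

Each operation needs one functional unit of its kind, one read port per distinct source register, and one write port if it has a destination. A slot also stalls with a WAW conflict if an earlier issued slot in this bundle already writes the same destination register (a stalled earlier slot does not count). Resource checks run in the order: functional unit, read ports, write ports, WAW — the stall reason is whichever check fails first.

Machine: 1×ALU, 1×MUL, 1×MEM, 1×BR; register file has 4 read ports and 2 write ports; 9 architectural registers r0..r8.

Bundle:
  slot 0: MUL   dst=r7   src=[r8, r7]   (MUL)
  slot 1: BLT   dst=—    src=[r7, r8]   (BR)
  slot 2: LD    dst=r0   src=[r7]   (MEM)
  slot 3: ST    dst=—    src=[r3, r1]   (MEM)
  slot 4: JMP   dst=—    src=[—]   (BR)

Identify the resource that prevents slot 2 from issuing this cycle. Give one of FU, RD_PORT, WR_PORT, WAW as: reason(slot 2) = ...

reason(slot 2) = RD_PORT

(0) want 1×MUL +2rd +1wr — yes → AL1|MU0|ME1|BR1|rd2|wr1
(1) want 1×BR +2rd +0wr — yes → AL1|MU0|ME1|BR0|rd0|wr1
(2) want 1×MEM +1rd +1wr — RD_PORT → AL1|MU0|ME1|BR0|rd0|wr1
(3) want 1×MEM +2rd +0wr — RD_PORT → AL1|MU0|ME1|BR0|rd0|wr1
(4) want 1×BR +0rd +0wr — FU → AL1|MU0|ME1|BR0|rd0|wr1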